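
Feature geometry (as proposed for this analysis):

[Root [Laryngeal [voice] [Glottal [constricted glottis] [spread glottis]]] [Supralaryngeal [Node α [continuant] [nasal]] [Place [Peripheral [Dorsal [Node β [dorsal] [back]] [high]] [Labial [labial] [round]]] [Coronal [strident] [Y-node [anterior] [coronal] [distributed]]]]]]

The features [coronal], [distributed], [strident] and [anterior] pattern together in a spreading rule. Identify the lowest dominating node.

Coronal

[coronal]: Root > Supralaryngeal > Place > Coronal > Y-node > [coronal].
[distributed]: Root > Supralaryngeal > Place > Coronal > Y-node > [distributed].
[strident]: Root > Supralaryngeal > Place > Coronal > [strident].
[anterior]: Root > Supralaryngeal > Place > Coronal > Y-node > [anterior].
The lowest node appearing on every path is Coronal; each proper daughter of Coronal fails to dominate at least one of the listed features.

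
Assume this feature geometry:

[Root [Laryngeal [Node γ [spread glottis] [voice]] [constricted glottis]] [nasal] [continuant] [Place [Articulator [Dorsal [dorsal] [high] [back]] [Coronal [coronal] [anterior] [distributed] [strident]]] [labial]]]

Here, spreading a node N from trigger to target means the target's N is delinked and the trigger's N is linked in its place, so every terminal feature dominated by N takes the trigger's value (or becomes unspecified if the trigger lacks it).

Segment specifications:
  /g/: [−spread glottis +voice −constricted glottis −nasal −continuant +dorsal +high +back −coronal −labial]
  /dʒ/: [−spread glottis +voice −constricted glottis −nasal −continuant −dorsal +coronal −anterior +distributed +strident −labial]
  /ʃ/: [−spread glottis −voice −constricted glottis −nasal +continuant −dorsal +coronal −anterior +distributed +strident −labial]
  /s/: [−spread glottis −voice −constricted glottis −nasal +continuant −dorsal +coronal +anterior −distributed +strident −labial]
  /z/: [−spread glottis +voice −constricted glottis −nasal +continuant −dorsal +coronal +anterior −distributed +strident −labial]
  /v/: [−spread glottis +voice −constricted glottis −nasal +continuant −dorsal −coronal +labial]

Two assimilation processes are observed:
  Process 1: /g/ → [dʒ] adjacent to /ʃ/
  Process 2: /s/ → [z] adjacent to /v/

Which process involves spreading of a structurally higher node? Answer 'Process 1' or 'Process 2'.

Process 1

In Process 1, [coronal], [anterior], [distributed], [strident], [dorsal], [high], [back] change, so the minimal spreading node is Articulator at depth 2.
Process 2 alters [voice]; the lowest dominating node is [voice] (depth 3 from Root).
Articulator (depth 2) sits above [voice] (depth 3), making Process 1 the one with the higher spreading node.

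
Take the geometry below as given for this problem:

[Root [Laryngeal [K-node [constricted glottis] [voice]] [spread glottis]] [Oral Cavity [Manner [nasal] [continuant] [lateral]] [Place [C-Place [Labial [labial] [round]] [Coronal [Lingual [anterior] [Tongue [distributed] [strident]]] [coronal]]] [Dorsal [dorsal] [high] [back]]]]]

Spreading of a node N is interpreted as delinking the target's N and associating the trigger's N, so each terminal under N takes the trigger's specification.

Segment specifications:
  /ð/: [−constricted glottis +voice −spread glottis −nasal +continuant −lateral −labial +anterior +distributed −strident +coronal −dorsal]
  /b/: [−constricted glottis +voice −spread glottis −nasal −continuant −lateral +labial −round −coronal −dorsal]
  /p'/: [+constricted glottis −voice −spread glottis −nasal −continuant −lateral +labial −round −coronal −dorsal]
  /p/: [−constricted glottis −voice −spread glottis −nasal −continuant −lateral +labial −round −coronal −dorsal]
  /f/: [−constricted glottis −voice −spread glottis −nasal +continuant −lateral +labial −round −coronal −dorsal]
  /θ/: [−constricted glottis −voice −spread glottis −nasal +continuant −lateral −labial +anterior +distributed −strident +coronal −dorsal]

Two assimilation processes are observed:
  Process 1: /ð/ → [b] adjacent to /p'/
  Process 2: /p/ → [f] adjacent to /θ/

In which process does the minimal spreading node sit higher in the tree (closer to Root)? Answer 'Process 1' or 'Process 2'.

Process 1

Process 1: the features that change are [continuant], [labial], [round], [coronal], [anterior], [distributed], [strident]; the minimal node is Oral Cavity (depth 1).
Process 2: the feature that changes is [continuant]; the minimal node is [continuant] (depth 3).
Oral Cavity (depth 1) sits above [continuant] (depth 3), making Process 1 the one with the higher spreading node.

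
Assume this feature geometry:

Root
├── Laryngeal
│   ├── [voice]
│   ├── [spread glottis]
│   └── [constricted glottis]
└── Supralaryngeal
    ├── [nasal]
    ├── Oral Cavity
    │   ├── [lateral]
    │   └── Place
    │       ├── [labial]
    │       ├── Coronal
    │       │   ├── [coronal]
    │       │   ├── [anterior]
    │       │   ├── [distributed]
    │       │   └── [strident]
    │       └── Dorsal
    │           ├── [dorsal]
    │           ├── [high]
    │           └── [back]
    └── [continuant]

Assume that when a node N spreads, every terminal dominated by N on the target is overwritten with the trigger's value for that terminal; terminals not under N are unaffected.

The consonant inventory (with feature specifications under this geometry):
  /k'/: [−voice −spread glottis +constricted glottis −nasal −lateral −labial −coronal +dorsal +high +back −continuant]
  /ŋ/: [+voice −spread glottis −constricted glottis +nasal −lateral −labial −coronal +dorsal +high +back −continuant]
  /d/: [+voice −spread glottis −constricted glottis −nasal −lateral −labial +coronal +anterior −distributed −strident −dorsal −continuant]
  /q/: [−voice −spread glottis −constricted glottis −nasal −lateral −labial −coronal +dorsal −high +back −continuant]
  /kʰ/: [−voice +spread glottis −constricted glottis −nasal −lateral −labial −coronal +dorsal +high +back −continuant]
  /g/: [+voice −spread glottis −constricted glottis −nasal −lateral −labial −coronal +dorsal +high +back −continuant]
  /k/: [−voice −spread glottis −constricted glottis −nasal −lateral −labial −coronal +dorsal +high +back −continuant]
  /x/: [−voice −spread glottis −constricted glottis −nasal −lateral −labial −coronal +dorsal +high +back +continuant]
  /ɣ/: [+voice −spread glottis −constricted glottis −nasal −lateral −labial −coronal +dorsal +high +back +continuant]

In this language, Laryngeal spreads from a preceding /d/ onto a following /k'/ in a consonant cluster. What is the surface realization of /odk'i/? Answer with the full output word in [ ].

Terminals under Laryngeal in this geometry: [voice], [spread glottis], [constricted glottis].
The target acquires /d/'s values for everything under Laryngeal — [+voice], [−spread glottis], [−constricted glottis] — while keeping its own [nasal], [lateral], [labial], ….
Among the inventory, only /g/ has exactly this specification, giving the surface form [odgi].

[odgi]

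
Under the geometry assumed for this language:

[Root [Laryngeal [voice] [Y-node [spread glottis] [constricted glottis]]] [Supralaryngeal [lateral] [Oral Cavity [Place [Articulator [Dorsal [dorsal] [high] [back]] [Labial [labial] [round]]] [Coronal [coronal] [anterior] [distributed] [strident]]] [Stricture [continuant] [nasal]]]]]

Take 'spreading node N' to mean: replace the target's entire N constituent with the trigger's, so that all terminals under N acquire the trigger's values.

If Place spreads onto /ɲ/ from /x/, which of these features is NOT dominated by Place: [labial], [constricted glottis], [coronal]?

[constricted glottis]

Place dominates exactly [dorsal], [high], [back], [labial], [round], [coronal], [anterior], [distributed], [strident].
Spreading Place replaces [labial], [coronal] with the trigger's values, since each sits inside the Place constituent.
[constricted glottis] is not within the Place subtree (it hangs from Y-node), so /ɲ/'s [constricted glottis] value survives.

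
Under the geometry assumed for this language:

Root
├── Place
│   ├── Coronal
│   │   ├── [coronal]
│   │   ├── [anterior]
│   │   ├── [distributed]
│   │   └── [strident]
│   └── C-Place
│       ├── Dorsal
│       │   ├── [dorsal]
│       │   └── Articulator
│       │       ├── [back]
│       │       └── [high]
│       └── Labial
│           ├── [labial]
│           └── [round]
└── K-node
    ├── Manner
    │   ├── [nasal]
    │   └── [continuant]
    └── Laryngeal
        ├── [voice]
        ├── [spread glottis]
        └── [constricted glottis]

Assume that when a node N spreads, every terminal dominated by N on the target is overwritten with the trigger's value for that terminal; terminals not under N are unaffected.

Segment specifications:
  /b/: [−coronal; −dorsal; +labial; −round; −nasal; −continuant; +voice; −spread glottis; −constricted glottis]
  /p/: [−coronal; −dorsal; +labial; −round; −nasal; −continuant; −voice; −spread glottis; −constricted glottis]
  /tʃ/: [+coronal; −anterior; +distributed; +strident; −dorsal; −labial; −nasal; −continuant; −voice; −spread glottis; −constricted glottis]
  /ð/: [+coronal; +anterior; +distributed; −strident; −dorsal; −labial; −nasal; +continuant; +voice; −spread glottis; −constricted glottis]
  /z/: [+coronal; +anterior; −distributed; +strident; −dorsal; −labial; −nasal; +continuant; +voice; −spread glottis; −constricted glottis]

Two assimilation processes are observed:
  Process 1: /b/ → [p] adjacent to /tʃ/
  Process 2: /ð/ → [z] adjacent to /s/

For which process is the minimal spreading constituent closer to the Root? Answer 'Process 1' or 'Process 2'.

Process 2

Process 1: the feature that changes is [voice]; the minimal node is [voice] (depth 3).
Process 2: the features that change are [distributed], [strident]; the minimal node is Coronal (depth 2).
Coronal is closer to Root than [voice], so Process 2 spreads the higher node.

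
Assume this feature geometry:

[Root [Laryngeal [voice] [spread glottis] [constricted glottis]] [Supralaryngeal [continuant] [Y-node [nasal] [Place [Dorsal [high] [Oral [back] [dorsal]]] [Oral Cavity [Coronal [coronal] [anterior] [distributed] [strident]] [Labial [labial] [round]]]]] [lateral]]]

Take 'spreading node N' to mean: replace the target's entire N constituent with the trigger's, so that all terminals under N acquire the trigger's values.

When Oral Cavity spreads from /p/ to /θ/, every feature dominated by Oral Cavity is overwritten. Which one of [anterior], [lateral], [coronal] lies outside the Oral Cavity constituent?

[lateral]

The terminals dominated by Oral Cavity are [coronal], [anterior], [distributed], [strident], [labial], [round].
Spreading Oral Cavity replaces [anterior], [coronal] with the trigger's values, since each sits inside the Oral Cavity constituent.
But [lateral] is a dependent of Supralaryngeal, outside Oral Cavity; it is therefore untouched by the spreading.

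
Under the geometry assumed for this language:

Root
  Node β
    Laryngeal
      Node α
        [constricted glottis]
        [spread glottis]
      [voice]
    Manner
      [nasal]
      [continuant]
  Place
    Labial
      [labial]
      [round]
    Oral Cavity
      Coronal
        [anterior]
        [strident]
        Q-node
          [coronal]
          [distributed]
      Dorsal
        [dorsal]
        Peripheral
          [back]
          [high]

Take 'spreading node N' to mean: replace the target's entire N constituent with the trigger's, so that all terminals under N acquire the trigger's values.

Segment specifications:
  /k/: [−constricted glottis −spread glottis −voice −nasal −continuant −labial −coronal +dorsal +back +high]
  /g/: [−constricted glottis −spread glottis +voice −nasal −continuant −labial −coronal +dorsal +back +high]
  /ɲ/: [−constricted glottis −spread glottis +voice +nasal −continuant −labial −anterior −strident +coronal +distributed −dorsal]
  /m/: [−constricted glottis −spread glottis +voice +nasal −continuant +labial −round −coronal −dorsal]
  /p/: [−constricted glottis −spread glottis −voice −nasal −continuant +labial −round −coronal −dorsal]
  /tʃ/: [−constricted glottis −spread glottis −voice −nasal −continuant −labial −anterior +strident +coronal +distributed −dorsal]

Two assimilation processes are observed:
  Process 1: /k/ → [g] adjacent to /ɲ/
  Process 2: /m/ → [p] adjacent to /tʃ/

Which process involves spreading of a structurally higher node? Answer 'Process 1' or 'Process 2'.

In Process 1, [voice] changes, so the minimal spreading node is [voice] at depth 3.
In Process 2, [voice], [nasal] change, so the minimal spreading node is Node β at depth 1.
Depth 1 < depth 3; Process 2 involves the structurally higher constituent Node β.

Process 2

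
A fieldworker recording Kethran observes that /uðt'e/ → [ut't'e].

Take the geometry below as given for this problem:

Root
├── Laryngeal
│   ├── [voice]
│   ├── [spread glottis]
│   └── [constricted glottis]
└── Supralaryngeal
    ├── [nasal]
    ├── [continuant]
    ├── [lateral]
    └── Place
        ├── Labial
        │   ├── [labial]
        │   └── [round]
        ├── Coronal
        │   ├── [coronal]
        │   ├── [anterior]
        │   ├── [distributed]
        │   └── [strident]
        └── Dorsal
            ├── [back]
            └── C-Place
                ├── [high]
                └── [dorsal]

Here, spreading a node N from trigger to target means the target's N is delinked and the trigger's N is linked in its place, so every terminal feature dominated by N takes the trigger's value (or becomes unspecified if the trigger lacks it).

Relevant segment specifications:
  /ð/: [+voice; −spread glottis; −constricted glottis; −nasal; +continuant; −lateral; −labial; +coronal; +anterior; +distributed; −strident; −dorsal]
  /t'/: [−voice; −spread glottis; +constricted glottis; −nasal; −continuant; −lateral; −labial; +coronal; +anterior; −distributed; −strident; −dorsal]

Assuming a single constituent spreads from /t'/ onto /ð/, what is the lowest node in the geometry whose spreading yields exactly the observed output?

The alternation /ð/ → [t'] changes [voice], [constricted glottis], [continuant], [distributed] and nothing else.
The smallest constituent containing every changed terminal is Root — each of its daughters lacks at least one of the affected features.
If Root spreads, every terminal under it takes /t'/'s value, producing [t'] as observed.

Root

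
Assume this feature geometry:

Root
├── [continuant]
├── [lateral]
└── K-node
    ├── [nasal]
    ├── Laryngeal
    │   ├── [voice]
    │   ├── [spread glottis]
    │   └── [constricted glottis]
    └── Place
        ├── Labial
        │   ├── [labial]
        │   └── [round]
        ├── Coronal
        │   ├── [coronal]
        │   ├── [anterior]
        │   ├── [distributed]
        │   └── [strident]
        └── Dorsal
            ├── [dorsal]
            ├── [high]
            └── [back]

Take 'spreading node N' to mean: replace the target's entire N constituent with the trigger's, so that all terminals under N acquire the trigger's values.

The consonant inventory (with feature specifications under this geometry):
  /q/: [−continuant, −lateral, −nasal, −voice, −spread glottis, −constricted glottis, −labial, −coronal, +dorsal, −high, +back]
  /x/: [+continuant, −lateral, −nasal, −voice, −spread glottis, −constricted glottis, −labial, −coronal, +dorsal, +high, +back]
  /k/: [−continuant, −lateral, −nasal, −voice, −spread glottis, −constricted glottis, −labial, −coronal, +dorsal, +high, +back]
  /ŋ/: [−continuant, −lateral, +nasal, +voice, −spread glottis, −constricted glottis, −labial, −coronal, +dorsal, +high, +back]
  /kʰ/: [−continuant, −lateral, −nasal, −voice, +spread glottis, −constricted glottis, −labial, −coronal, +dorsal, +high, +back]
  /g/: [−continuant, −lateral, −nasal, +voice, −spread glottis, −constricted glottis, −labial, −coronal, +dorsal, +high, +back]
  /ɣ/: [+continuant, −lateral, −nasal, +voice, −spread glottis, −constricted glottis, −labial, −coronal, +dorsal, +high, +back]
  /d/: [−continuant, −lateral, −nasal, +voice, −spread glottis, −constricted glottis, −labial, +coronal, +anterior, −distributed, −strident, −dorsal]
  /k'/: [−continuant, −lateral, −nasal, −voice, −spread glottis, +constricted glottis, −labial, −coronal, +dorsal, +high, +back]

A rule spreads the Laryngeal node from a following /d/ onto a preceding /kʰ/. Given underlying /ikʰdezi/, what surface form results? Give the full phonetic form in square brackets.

The Laryngeal node dominates the terminals [voice], [spread glottis], [constricted glottis].
After delinking /kʰ/'s Laryngeal and linking /d/'s, the affected terminals become [+voice], [−spread glottis], [−constricted glottis]; [continuant], [lateral], [nasal], … (outside Laryngeal) are retained from /kʰ/.
This feature bundle is that of [g], so /ikʰdezi/ surfaces as [igdezi].

[igdezi]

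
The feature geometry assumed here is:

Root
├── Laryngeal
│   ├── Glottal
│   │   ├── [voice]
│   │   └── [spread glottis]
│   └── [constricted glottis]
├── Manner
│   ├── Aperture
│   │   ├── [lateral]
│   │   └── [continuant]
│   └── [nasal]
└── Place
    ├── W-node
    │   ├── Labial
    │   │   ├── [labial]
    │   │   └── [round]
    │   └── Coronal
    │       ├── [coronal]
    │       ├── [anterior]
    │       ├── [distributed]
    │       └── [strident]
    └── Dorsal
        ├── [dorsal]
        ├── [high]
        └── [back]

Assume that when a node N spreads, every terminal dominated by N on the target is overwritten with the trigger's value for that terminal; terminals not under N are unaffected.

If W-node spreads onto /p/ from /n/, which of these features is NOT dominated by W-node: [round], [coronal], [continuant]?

[continuant]

The terminals dominated by W-node are [labial], [round], [coronal], [anterior], [distributed], [strident].
Of the listed options, [coronal], [round] are among these and would be overwritten by spreading W-node.
[continuant] attaches under Aperture, not under W-node, so /p/ retains its own value for [continuant].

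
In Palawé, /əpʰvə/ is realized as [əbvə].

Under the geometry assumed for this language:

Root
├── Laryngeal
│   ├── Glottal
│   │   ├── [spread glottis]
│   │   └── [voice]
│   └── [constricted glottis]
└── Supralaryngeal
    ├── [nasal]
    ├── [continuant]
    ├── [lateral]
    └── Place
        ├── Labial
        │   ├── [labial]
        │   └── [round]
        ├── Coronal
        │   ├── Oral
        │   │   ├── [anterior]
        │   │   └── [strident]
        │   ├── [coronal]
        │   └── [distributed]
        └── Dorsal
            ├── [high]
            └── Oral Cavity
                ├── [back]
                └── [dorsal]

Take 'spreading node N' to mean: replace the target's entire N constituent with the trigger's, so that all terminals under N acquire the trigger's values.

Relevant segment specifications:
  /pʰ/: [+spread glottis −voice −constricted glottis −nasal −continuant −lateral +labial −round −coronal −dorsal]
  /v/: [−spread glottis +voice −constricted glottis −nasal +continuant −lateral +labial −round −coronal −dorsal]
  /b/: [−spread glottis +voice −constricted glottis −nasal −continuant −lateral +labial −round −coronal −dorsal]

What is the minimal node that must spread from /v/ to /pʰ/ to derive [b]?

The alternation /pʰ/ → [b] changes [voice], [spread glottis] and nothing else.
Tracing each changed feature up the tree, the paths first meet at Glottal; any lower node misses at least one of them.
Spreading Glottal from /v/ overwrites each of those terminals with /v/'s values, yielding exactly [b].
[continuant] stays as in /pʰ/ although /v/ differs there, so no node dominating it spread; among the remaining candidates Glottal is the lowest that derives the output.

Glottal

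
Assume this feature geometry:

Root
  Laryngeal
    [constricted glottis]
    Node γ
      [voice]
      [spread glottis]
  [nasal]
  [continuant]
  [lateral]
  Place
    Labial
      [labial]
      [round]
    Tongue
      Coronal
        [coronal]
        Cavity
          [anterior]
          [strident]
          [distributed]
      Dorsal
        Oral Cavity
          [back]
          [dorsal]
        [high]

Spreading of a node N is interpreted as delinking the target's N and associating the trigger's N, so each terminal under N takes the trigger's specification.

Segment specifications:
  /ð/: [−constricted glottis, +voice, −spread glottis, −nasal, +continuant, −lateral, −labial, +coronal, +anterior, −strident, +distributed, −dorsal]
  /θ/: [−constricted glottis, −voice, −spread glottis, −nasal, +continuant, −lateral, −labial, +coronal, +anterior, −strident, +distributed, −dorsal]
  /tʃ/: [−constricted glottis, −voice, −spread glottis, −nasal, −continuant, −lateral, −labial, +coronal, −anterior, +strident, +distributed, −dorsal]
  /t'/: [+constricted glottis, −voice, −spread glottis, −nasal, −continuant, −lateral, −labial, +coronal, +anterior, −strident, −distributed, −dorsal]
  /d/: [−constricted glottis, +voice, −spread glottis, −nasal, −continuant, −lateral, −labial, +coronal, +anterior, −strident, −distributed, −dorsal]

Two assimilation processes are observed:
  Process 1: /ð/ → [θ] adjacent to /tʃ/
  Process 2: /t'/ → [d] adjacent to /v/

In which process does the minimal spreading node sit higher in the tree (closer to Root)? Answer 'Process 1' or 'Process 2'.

Process 1: the feature that changes is [voice]; the minimal node is [voice] (depth 3).
Process 2: the features that change are [voice], [constricted glottis]; the minimal node is Laryngeal (depth 1).
Depth 1 < depth 3; Process 2 involves the structurally higher constituent Laryngeal.

Process 2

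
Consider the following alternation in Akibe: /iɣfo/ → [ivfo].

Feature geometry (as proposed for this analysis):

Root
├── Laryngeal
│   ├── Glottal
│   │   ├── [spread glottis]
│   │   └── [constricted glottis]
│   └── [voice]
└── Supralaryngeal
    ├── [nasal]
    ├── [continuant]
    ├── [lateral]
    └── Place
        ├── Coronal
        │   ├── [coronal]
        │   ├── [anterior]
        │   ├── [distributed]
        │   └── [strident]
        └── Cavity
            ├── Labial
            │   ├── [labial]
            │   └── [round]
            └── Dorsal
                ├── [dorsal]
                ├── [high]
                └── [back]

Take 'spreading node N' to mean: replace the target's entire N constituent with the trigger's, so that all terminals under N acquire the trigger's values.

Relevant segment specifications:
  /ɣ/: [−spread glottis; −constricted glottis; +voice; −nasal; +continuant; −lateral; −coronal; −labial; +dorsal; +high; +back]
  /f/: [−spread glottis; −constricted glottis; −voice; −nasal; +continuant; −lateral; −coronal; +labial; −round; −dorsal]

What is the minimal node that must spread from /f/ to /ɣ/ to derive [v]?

Comparing /ɣ/ with its surface form [v], the features that change are [labial], [round], [dorsal], [high], [back].
Tracing each changed feature up the tree, the paths first meet at Cavity; any lower node misses at least one of them.
If Cavity spreads, every terminal under it takes /f/'s value, producing [v] as observed.
[voice], a feature on which the two segments disagree outside Cavity, is unchanged — nothing dominating it spread, and Cavity is the minimal sufficient constituent.

Cavity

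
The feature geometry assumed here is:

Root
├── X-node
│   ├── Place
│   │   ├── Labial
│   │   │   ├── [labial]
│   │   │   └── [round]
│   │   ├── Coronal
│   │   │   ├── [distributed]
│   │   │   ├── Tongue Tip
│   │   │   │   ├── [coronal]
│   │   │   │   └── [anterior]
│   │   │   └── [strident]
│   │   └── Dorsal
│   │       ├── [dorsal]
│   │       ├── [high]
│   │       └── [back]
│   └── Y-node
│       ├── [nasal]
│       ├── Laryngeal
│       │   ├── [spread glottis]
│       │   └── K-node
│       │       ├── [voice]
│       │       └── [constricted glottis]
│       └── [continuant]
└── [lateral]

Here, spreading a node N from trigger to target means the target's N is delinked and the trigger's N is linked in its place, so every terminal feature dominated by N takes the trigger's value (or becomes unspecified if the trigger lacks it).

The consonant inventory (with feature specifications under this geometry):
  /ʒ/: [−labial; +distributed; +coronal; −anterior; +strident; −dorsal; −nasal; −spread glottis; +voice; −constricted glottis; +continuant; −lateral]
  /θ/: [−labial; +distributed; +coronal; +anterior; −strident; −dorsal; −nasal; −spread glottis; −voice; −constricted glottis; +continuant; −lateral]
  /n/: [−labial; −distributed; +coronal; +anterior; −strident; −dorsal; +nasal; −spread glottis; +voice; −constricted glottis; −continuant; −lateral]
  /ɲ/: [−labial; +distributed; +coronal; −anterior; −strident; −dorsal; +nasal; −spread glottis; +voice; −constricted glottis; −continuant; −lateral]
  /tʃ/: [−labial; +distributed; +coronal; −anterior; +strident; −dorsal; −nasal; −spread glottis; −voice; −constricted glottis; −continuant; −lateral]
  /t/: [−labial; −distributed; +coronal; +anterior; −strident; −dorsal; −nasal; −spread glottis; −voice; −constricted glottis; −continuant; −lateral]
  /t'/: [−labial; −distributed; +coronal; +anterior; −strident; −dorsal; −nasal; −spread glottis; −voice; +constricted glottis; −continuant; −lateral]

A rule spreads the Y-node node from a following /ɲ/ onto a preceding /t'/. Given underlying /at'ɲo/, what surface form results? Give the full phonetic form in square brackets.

Terminals under Y-node in this geometry: [nasal], [spread glottis], [voice], [constricted glottis], [continuant].
After delinking /t'/'s Y-node and linking /ɲ/'s, the affected terminals become [+nasal], [−spread glottis], [+voice], [−constricted glottis], [−continuant]; [labial], [distributed], [coronal], … (outside Y-node) are retained from /t'/.
Among the inventory, only /n/ has exactly this specification, giving the surface form [anɲo].

[anɲo]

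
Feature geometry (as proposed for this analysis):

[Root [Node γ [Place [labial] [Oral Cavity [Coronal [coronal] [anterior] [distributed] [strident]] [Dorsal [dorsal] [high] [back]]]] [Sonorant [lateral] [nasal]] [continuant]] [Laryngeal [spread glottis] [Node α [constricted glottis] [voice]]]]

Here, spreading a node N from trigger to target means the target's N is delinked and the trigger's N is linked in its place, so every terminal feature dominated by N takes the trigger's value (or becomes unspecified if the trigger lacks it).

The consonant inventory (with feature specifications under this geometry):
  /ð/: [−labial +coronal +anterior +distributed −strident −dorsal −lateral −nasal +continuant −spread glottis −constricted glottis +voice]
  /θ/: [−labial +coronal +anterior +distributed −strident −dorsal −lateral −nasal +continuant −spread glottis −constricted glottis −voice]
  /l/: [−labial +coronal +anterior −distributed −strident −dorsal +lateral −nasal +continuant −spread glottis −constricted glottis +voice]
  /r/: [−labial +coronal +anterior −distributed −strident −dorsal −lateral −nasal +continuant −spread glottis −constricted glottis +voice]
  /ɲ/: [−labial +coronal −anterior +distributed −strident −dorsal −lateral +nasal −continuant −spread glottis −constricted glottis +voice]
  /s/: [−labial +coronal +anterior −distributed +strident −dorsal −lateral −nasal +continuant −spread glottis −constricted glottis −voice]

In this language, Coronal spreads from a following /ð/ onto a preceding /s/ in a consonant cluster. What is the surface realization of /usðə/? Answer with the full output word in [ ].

[uθðə]

Terminals under Coronal in this geometry: [coronal], [anterior], [distributed], [strident].
After delinking /s/'s Coronal and linking /ð/'s, the affected terminals become [+coronal], [+anterior], [+distributed], [−strident]; [labial], [dorsal], [lateral], … (outside Coronal) are retained from /s/.
Among the inventory, only /θ/ has exactly this specification, giving the surface form [uθðə].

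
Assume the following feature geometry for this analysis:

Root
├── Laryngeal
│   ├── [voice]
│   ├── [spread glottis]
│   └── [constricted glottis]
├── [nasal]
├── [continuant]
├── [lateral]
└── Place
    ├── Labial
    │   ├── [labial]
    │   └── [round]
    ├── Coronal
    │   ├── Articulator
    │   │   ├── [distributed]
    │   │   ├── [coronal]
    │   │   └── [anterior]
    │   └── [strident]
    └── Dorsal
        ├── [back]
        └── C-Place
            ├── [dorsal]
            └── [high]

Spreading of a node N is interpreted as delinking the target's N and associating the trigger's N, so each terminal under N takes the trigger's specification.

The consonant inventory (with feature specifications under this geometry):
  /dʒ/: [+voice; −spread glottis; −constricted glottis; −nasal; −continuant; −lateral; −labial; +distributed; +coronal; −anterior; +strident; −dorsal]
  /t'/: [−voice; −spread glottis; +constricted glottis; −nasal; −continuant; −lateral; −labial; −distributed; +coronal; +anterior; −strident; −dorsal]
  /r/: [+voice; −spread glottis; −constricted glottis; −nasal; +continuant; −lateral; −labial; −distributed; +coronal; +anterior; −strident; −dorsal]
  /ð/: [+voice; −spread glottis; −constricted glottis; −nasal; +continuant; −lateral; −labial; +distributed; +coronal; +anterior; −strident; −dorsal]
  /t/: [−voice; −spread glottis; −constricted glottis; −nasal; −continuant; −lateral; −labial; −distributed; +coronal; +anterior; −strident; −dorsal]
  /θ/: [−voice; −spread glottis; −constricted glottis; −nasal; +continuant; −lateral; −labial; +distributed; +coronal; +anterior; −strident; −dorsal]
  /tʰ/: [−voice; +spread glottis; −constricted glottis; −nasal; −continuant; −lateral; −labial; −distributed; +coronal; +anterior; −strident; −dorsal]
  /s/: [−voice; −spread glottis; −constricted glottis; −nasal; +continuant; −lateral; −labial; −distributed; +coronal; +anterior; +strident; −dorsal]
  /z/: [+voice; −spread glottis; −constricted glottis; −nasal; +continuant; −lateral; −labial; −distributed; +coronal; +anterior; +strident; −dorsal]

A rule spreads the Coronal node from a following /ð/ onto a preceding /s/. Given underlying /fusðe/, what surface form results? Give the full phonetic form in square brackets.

[fuθðe]

The Coronal node dominates the terminals [distributed], [coronal], [anterior], [strident].
The target acquires /ð/'s values for everything under Coronal — [+distributed], [+coronal], [+anterior], [−strident] — while keeping its own [voice], [spread glottis], [constricted glottis], ….
This feature bundle is that of [θ], so /fusðe/ surfaces as [fuθðe].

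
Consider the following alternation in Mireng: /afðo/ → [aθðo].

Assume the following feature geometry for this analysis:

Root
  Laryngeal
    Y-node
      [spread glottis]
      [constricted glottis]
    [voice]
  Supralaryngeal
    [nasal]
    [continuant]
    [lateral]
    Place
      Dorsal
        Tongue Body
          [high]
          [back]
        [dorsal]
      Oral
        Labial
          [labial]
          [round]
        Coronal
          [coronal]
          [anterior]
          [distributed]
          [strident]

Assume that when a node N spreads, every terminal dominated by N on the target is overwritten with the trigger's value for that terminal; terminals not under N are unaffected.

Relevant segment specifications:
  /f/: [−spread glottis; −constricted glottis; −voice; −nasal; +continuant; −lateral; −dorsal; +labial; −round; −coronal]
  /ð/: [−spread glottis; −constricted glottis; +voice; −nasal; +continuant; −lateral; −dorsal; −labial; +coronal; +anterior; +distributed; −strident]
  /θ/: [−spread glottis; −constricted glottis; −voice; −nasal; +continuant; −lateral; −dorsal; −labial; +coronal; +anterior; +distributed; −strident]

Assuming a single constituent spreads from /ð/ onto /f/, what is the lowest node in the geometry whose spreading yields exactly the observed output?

/f/ and [θ] differ in [labial], [round], [coronal], [anterior], [distributed], [strident]; every other specified feature is identical.
In this geometry the lowest node dominating all of them is Oral: every daughter of Oral dominates only a proper subset, so no lower node suffices.
Spreading Oral from /ð/ overwrites each of those terminals with /ð/'s values, yielding exactly [θ].
[voice], a feature on which the two segments disagree outside Oral, is unchanged — nothing dominating it spread, and Oral is the minimal sufficient constituent.

Oral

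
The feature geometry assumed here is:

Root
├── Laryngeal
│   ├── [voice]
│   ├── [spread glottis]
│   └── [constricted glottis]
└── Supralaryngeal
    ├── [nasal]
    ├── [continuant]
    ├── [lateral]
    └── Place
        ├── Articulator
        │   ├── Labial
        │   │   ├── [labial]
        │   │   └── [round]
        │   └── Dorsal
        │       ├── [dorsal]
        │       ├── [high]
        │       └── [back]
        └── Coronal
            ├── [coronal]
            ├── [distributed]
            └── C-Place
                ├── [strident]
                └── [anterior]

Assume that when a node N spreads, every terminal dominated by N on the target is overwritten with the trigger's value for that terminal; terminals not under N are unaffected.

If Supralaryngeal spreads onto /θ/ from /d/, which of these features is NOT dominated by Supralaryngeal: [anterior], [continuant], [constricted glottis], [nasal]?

Under this geometry, Supralaryngeal contains [nasal], [continuant], [lateral], [labial], [round], [dorsal], [high], [back], [coronal], [distributed], [strident], [anterior].
Spreading Supralaryngeal replaces [nasal], [anterior], [continuant] with the trigger's values, since each sits inside the Supralaryngeal constituent.
[constricted glottis] is not within the Supralaryngeal subtree (it hangs from Laryngeal), so /θ/'s [constricted glottis] value survives.

[constricted glottis]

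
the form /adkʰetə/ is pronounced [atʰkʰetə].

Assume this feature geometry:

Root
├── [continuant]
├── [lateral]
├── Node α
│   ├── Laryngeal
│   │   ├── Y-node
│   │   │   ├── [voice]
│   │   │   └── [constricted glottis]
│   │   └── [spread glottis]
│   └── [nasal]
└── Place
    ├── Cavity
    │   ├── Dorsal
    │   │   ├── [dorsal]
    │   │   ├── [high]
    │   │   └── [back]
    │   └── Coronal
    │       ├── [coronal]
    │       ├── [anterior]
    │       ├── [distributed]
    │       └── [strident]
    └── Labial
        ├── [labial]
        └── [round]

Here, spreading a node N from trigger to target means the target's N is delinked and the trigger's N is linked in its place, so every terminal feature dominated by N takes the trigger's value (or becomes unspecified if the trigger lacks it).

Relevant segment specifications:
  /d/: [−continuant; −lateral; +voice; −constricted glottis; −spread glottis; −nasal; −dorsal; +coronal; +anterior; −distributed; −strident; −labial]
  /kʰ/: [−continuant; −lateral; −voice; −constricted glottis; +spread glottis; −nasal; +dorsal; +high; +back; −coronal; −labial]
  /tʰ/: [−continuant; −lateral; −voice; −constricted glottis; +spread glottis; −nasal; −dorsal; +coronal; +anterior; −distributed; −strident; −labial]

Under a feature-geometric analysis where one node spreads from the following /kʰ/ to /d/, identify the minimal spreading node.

Laryngeal

Feature comparison: [voice], [spread glottis] differ between /d/ and [tʰ]; the remaining terminals match.
The smallest constituent containing every changed terminal is Laryngeal — each of its daughters lacks at least one of the affected features.
Delinking /d/'s Laryngeal and associating /kʰ/'s Laryngeal gives precisely the feature bundle of [tʰ].
Features on which the two segments disagree outside Laryngeal, such as [coronal], [dorsal], are unchanged — nothing dominating them spread, and Laryngeal is the minimal sufficient constituent.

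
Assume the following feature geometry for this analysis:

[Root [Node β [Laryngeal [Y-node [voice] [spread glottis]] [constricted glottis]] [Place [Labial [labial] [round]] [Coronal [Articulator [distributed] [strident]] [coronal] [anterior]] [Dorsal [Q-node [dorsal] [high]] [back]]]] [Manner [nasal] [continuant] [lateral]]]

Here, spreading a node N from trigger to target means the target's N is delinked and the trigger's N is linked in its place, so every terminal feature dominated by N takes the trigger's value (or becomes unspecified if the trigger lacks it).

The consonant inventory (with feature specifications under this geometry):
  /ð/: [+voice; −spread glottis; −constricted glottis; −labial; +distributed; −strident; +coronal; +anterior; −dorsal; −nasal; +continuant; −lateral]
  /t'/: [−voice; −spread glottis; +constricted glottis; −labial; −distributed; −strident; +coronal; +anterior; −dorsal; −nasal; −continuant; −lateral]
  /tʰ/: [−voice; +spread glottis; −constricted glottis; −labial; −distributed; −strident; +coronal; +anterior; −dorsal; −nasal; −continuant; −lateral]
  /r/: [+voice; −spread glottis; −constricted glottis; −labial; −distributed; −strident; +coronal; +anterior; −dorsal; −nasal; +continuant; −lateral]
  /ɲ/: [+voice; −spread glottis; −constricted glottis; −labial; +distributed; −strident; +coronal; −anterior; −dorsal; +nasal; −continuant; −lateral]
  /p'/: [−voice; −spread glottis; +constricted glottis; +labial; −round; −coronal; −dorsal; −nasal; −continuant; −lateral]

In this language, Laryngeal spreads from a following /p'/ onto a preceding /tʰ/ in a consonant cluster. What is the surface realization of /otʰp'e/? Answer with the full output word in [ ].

The Laryngeal node dominates the terminals [voice], [spread glottis], [constricted glottis].
After delinking /tʰ/'s Laryngeal and linking /p'/'s, the affected terminals become [−voice], [−spread glottis], [+constricted glottis]; [labial], [distributed], [strident], … (outside Laryngeal) are retained from /tʰ/.
This feature bundle is that of [t'], so /otʰp'e/ surfaces as [ot'p'e].

[ot'p'e]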